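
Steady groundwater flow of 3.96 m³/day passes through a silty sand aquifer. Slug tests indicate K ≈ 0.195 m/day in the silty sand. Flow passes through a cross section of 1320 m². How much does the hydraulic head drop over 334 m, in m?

From Q = K·A·i, i = Q / (K·A) = 3.96 / (0.1950 × 1320) = 0.01538.
Head loss Δh = i · L = 0.01538 × 334 = 5.138 m.

5.14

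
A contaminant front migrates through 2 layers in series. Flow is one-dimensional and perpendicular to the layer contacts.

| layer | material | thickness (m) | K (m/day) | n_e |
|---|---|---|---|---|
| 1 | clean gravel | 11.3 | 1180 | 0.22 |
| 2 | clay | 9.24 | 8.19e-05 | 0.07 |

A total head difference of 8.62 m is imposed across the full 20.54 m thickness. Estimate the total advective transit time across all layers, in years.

112

With flow normal to the layers, continuity requires the same specific discharge q through every layer.
Σ(b_i/K_i) = 11.3/1180 + 9.24/8.19e-05 = 1.128e+05 d.
q = Δh / Σ(b_i/K_i) = 8.62 / 1.128e+05 = 7.640e-05 m/day.
In each layer the seepage velocity is v_i = q/n_i, so the layer transit time is t_i = b_i·n_i / q:
  layer 1 (clean gravel): t_1 = 11.3 × 0.22 / 7.640e-05 = 32537 d
  layer 2 (clay): t_2 = 9.24 × 0.07 / 7.640e-05 = 8465 d
Total t = Σ t_i = 41003 days = 112.3 years.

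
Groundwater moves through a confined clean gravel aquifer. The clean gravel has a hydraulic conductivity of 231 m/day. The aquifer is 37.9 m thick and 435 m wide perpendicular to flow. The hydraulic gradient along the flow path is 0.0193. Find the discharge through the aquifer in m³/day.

73500

Cross-sectional area A = 435 × 37.9 = 16486 m².
Hydraulic gradient i = 0.0193.
Darcy's law: Q = K · A · i = 231.0 × 16486 × 0.01930 = 73502 m³/day.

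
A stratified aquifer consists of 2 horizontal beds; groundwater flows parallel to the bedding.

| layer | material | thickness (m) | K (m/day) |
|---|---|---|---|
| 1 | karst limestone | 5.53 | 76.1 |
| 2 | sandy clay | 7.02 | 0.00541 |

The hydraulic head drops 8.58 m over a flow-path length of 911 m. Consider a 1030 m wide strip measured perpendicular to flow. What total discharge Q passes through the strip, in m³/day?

Flow is parallel to layering, so each bed carries its own Darcy discharge and the transmissivities add.
Σ(K_i·b_i) = 76.1×5.53 + 0.00541×7.02 = 420.9 m²/day.
Hydraulic gradient i = Δh / L = 8.58 / 911 = 0.009418.
Q = Σ(K_i·b_i) · W · i = 420.9 × 1030 × 0.009418 = 4083 m³/day.

4080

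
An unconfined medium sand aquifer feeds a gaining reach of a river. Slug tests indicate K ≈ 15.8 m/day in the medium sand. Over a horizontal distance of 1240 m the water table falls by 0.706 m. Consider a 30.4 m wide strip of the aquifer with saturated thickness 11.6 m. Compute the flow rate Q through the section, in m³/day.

Cross-sectional area A = 30.4 × 11.6 = 352.6 m².
Hydraulic gradient i = Δh / L = 0.706 / 1240 = 0.0005694.
Darcy's law: Q = K · A · i = 15.80 × 352.6 × 0.0005694 = 3.172 m³/day.

3.17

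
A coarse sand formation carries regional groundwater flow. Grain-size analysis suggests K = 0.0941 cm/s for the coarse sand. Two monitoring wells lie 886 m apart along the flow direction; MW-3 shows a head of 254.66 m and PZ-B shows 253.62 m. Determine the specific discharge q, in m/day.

0.0954

Convert K: 0.0941 cm/s × 864 = 81.30 m/day.
Hydraulic gradient i = (254.66 − 253.62) / 886 = 1.04 / 886 = 0.001174.
Specific discharge q = K · i = 81.30 × 0.001174 = 0.09543 m/day.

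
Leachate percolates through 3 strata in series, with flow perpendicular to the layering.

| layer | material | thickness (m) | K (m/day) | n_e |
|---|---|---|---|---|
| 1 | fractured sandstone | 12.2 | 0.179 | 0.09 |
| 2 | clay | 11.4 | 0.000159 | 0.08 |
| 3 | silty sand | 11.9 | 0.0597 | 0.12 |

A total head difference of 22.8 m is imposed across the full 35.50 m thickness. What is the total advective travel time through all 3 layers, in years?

With flow normal to the layers, continuity requires the same specific discharge q through every layer.
Σ(b_i/K_i) = 12.2/0.179 + 11.4/0.000159 + 11.9/0.0597 = 71966 d.
q = Δh / Σ(b_i/K_i) = 22.8 / 71966 = 0.0003168 m/day.
In each layer the seepage velocity is v_i = q/n_i, so the layer transit time is t_i = b_i·n_i / q:
  layer 1 (fractured sandstone): t_1 = 12.2 × 0.09 / 0.0003168 = 3466 d
  layer 2 (clay): t_2 = 11.4 × 0.08 / 0.0003168 = 2879 d
  layer 3 (silty sand): t_3 = 11.9 × 0.12 / 0.0003168 = 4507 d
Total t = Σ t_i = 10852 days = 29.71 years.

29.7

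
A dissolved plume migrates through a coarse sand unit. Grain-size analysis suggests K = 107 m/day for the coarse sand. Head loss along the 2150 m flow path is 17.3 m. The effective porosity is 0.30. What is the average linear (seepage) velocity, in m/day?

Hydraulic gradient i = Δh / L = 17.3 / 2150 = 0.008047.
Darcy flux q = K · i = 107.0 × 0.008047 = 0.8610 m/day.
Seepage velocity v = q / n_e = 0.8610 / 0.30 = 2.870 m/day.

2.87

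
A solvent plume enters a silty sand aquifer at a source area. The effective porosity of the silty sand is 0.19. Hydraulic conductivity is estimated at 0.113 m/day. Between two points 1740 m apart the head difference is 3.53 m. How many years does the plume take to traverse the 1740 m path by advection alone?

3950

Hydraulic gradient i = Δh / L = 3.53 / 1740 = 0.002029.
Darcy flux q = K · i = 0.1130 × 0.002029 = 0.0002292 m/day.
Seepage velocity v = q / n_e = 0.0002292 / 0.19 = 0.001207 m/day.
Travel time t = L / v = 1740 / 0.001207 = 1.442e+06 days = 3948 years.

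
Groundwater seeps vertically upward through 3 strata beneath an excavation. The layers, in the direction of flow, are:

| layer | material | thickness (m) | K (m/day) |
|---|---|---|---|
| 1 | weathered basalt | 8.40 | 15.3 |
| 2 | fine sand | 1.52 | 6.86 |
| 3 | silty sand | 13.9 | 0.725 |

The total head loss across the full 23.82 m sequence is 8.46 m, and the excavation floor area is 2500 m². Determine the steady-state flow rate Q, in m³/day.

1060

Flow is perpendicular to layering, so the layers act in series and the equivalent K is the thickness-weighted harmonic mean.
Total thickness L = 8.40 + 1.52 + 13.9 = 23.82 m.
Σ(b_i/K_i) = 8.40/15.3 + 1.52/6.86 + 13.9/0.725 = 19.94 d.
K_eq = L / Σ(b_i/K_i) = 23.82 / 19.94 = 1.194 m/day.
Q = K_eq · A · (Δh/L) = 1.194 × 2500 × (8.46/23.82) = 1061 m³/day.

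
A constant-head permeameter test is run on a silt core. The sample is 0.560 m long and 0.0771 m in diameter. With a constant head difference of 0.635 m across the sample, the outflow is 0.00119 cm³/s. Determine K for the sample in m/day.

0.0194

Cross-sectional area A = π·(d/2)² = π × (0.0771/2)² = 0.004669 m².
Convert discharge: 0.00119 cm³/s = 1.190e-09 m³/s.
Darcy's law rearranged: K = Q·L / (A·Δh) = 1.190e-09 × 0.560 / (0.004669 × 0.635) = 2.248e-07 m/s = 0.01942 m/day.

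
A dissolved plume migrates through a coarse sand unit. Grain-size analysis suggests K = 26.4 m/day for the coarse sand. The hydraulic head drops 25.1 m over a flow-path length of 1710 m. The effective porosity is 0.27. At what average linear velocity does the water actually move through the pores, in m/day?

Hydraulic gradient i = Δh / L = 25.1 / 1710 = 0.01468.
Darcy flux q = K · i = 26.40 × 0.01468 = 0.3875 m/day.
Seepage velocity v = q / n_e = 0.3875 / 0.27 = 1.435 m/day.

1.44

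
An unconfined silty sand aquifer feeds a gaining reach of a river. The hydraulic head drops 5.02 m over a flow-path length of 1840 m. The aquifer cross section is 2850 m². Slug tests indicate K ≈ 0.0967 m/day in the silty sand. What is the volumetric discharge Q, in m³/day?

Hydraulic gradient i = Δh / L = 5.02 / 1840 = 0.002728.
Darcy's law: Q = K · A · i = 0.09670 × 2850 × 0.002728 = 0.7519 m³/day.

0.752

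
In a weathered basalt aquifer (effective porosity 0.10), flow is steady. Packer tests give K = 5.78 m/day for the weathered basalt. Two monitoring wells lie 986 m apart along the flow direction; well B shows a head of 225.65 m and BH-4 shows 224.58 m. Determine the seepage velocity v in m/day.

Hydraulic gradient i = (225.65 − 224.58) / 986 = 1.07 / 986 = 0.001085.
Darcy flux q = K · i = 5.780 × 0.001085 = 0.006272 m/day.
Seepage velocity v = q / n_e = 0.006272 / 0.10 = 0.06272 m/day.

0.0627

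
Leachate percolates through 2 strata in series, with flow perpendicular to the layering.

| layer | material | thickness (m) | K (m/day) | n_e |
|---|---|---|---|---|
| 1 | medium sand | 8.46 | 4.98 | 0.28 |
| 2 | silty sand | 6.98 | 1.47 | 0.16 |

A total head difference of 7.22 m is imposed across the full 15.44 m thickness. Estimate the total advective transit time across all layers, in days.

3.11

With flow normal to the layers, continuity requires the same specific discharge q through every layer.
Σ(b_i/K_i) = 8.46/4.98 + 6.98/1.47 = 6.447 d.
q = Δh / Σ(b_i/K_i) = 7.22 / 6.447 = 1.120 m/day.
In each layer the seepage velocity is v_i = q/n_i, so the layer transit time is t_i = b_i·n_i / q:
  layer 1 (medium sand): t_1 = 8.46 × 0.28 / 1.120 = 2.115 d
  layer 2 (silty sand): t_2 = 6.98 × 0.16 / 1.120 = 0.9972 d
Total t = Σ t_i = 3.112 days.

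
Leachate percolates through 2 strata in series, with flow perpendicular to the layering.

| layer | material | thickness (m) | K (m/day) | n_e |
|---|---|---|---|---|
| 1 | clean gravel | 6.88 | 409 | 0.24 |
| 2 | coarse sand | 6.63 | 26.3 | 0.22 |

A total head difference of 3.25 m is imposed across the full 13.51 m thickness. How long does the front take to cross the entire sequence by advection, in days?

With flow normal to the layers, continuity requires the same specific discharge q through every layer.
Σ(b_i/K_i) = 6.88/409 + 6.63/26.3 = 0.2689 d.
q = Δh / Σ(b_i/K_i) = 3.25 / 0.2689 = 12.09 m/day.
In each layer the seepage velocity is v_i = q/n_i, so the layer transit time is t_i = b_i·n_i / q:
  layer 1 (clean gravel): t_1 = 6.88 × 0.24 / 12.09 = 0.1366 d
  layer 2 (coarse sand): t_2 = 6.63 × 0.22 / 12.09 = 0.1207 d
Total t = Σ t_i = 0.2573 days.

0.257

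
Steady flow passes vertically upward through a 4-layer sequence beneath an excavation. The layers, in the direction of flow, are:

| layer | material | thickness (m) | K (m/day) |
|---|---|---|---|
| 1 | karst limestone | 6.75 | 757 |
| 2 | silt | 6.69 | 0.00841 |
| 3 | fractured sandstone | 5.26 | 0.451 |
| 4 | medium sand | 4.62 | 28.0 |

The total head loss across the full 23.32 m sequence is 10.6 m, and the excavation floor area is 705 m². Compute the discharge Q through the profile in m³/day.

9.26

Flow is perpendicular to layering, so the layers act in series and the equivalent K is the thickness-weighted harmonic mean.
Total thickness L = 6.75 + 6.69 + 5.26 + 4.62 = 23.32 m.
Σ(b_i/K_i) = 6.75/757 + 6.69/0.00841 + 5.26/0.451 + 4.62/28.0 = 807.3 d.
K_eq = L / Σ(b_i/K_i) = 23.32 / 807.3 = 0.02889 m/day.
Q = K_eq · A · (Δh/L) = 0.02889 × 705 × (10.6/23.32) = 9.257 m³/day.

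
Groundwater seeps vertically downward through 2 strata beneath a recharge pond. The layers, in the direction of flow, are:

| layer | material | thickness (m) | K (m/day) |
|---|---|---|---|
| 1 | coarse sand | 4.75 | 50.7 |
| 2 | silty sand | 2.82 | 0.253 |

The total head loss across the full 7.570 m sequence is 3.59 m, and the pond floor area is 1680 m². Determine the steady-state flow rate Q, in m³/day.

537

Flow is perpendicular to layering, so the layers act in series and the equivalent K is the thickness-weighted harmonic mean.
Total thickness L = 4.75 + 2.82 = 7.570 m.
Σ(b_i/K_i) = 4.75/50.7 + 2.82/0.253 = 11.24 d.
K_eq = L / Σ(b_i/K_i) = 7.570 / 11.24 = 0.6735 m/day.
Q = K_eq · A · (Δh/L) = 0.6735 × 1680 × (3.59/7.570) = 536.6 m³/day.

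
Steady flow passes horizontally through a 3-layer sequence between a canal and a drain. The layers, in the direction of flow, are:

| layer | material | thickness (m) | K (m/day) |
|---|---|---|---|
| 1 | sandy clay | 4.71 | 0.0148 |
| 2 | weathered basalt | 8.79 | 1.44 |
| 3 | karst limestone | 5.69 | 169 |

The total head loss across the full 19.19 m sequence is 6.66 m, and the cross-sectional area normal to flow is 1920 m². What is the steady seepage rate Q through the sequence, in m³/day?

39.4

Flow is perpendicular to layering, so the layers act in series and the equivalent K is the thickness-weighted harmonic mean.
Total thickness L = 4.71 + 8.79 + 5.69 = 19.19 m.
Σ(b_i/K_i) = 4.71/0.0148 + 8.79/1.44 + 5.69/169 = 324.4 d.
K_eq = L / Σ(b_i/K_i) = 19.19 / 324.4 = 0.05916 m/day.
Q = K_eq · A · (Δh/L) = 0.05916 × 1920 × (6.66/19.19) = 39.42 m³/day.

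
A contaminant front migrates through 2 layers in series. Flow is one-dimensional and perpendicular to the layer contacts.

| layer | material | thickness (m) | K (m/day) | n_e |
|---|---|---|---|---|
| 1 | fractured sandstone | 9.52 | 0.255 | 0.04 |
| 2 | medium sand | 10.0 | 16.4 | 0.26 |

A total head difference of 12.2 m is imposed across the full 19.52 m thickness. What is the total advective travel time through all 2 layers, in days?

9.27

With flow normal to the layers, continuity requires the same specific discharge q through every layer.
Σ(b_i/K_i) = 9.52/0.255 + 10.0/16.4 = 37.94 d.
q = Δh / Σ(b_i/K_i) = 12.2 / 37.94 = 0.3215 m/day.
In each layer the seepage velocity is v_i = q/n_i, so the layer transit time is t_i = b_i·n_i / q:
  layer 1 (fractured sandstone): t_1 = 9.52 × 0.04 / 0.3215 = 1.184 d
  layer 2 (medium sand): t_2 = 10.0 × 0.26 / 0.3215 = 8.086 d
Total t = Σ t_i = 9.271 days.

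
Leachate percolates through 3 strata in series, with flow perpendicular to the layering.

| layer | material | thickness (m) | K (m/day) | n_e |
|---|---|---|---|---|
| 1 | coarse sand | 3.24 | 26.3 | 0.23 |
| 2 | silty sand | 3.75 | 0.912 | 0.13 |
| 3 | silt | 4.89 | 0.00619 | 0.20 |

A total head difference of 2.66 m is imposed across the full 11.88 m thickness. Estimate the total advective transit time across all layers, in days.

With flow normal to the layers, continuity requires the same specific discharge q through every layer.
Σ(b_i/K_i) = 3.24/26.3 + 3.75/0.912 + 4.89/0.00619 = 794.2 d.
q = Δh / Σ(b_i/K_i) = 2.66 / 794.2 = 0.003349 m/day.
In each layer the seepage velocity is v_i = q/n_i, so the layer transit time is t_i = b_i·n_i / q:
  layer 1 (coarse sand): t_1 = 3.24 × 0.23 / 0.003349 = 222.5 d
  layer 2 (silty sand): t_2 = 3.75 × 0.13 / 0.003349 = 145.6 d
  layer 3 (silt): t_3 = 4.89 × 0.20 / 0.003349 = 292.0 d
Total t = Σ t_i = 660.1 days.

660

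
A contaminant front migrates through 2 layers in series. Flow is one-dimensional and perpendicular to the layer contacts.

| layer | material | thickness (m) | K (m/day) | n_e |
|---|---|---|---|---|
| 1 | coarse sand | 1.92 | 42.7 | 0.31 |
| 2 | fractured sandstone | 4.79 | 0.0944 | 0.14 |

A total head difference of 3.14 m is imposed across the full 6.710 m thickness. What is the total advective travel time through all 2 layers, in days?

20.5

With flow normal to the layers, continuity requires the same specific discharge q through every layer.
Σ(b_i/K_i) = 1.92/42.7 + 4.79/0.0944 = 50.79 d.
q = Δh / Σ(b_i/K_i) = 3.14 / 50.79 = 0.06183 m/day.
In each layer the seepage velocity is v_i = q/n_i, so the layer transit time is t_i = b_i·n_i / q:
  layer 1 (coarse sand): t_1 = 1.92 × 0.31 / 0.06183 = 9.627 d
  layer 2 (fractured sandstone): t_2 = 4.79 × 0.14 / 0.06183 = 10.85 d
Total t = Σ t_i = 20.47 days.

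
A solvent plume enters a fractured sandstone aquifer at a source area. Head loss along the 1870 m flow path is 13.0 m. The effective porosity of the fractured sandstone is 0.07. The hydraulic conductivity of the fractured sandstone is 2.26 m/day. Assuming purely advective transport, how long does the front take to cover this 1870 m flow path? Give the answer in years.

22.8

Hydraulic gradient i = Δh / L = 13.0 / 1870 = 0.006952.
Darcy flux q = K · i = 2.260 × 0.006952 = 0.01571 m/day.
Seepage velocity v = q / n_e = 0.01571 / 0.07 = 0.2244 m/day.
Travel time t = L / v = 1870 / 0.2244 = 8332 days = 22.81 years.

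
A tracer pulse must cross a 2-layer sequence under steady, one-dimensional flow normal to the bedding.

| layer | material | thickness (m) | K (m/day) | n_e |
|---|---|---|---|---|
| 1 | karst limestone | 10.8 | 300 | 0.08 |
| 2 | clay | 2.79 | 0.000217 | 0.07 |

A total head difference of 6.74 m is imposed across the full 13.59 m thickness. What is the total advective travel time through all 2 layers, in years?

With flow normal to the layers, continuity requires the same specific discharge q through every layer.
Σ(b_i/K_i) = 10.8/300 + 2.79/0.000217 = 12857 d.
q = Δh / Σ(b_i/K_i) = 6.74 / 12857 = 0.0005242 m/day.
In each layer the seepage velocity is v_i = q/n_i, so the layer transit time is t_i = b_i·n_i / q:
  layer 1 (karst limestone): t_1 = 10.8 × 0.08 / 0.0005242 = 1648 d
  layer 2 (clay): t_2 = 2.79 × 0.07 / 0.0005242 = 372.6 d
Total t = Σ t_i = 2021 days = 5.532 years.

5.53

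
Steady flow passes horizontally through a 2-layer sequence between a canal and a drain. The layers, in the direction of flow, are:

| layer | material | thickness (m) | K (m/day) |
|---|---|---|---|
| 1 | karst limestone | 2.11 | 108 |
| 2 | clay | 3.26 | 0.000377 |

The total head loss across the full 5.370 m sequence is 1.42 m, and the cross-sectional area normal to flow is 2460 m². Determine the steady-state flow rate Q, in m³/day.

Flow is perpendicular to layering, so the layers act in series and the equivalent K is the thickness-weighted harmonic mean.
Total thickness L = 2.11 + 3.26 = 5.370 m.
Σ(b_i/K_i) = 2.11/108 + 3.26/0.000377 = 8647 d.
K_eq = L / Σ(b_i/K_i) = 5.370 / 8647 = 0.0006210 m/day.
Q = K_eq · A · (Δh/L) = 0.0006210 × 2460 × (1.42/5.370) = 0.4040 m³/day.

0.404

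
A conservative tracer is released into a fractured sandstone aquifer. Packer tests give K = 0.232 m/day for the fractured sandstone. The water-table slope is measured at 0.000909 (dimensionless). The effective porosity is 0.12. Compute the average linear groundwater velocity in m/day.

Hydraulic gradient i = 0.000909.
Darcy flux q = K · i = 0.2320 × 0.0009090 = 0.0002109 m/day.
Seepage velocity v = q / n_e = 0.0002109 / 0.12 = 0.001757 m/day.

0.00176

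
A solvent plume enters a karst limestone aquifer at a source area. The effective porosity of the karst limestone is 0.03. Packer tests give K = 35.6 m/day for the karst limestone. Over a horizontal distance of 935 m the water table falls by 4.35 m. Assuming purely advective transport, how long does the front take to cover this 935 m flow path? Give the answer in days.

Hydraulic gradient i = Δh / L = 4.35 / 935 = 0.004652.
Darcy flux q = K · i = 35.60 × 0.004652 = 0.1656 m/day.
Seepage velocity v = q / n_e = 0.1656 / 0.03 = 5.521 m/day.
Travel time t = L / v = 935 / 5.521 = 169.4 days.

169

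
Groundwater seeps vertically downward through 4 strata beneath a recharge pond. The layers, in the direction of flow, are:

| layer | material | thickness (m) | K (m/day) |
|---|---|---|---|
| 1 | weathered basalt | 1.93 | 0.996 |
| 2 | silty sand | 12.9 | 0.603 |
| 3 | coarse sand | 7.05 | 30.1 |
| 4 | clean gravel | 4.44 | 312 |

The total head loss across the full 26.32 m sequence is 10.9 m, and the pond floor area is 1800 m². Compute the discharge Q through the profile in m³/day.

Flow is perpendicular to layering, so the layers act in series and the equivalent K is the thickness-weighted harmonic mean.
Total thickness L = 1.93 + 12.9 + 7.05 + 4.44 = 26.32 m.
Σ(b_i/K_i) = 1.93/0.996 + 12.9/0.603 + 7.05/30.1 + 4.44/312 = 23.58 d.
K_eq = L / Σ(b_i/K_i) = 26.32 / 23.58 = 1.116 m/day.
Q = K_eq · A · (Δh/L) = 1.116 × 1800 × (10.9/26.32) = 832.1 m³/day.

832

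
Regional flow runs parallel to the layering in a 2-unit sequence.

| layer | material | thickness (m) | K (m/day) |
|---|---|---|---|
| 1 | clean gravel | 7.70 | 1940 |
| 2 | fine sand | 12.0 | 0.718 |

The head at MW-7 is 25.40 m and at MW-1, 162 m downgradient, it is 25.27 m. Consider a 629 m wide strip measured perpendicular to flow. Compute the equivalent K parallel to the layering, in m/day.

759

Flow is parallel to layering, so each bed carries its own Darcy discharge and the transmissivities add.
Σ(K_i·b_i) = 1940×7.70 + 0.718×12.0 = 14947 m²/day.
Total thickness b = 19.70 m, so K_eq = Σ(K_i·b_i)/b = 758.7 m/day.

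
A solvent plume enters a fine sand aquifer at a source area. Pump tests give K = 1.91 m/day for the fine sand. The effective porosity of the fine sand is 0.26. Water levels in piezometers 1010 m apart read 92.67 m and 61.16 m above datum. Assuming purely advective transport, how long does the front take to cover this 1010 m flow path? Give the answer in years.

Hydraulic gradient i = (92.67 − 61.16) / 1010 = 31.51 / 1010 = 0.03120.
Darcy flux q = K · i = 1.910 × 0.03120 = 0.05959 m/day.
Seepage velocity v = q / n_e = 0.05959 / 0.26 = 0.2292 m/day.
Travel time t = L / v = 1010 / 0.2292 = 4407 days = 12.07 years.

12.1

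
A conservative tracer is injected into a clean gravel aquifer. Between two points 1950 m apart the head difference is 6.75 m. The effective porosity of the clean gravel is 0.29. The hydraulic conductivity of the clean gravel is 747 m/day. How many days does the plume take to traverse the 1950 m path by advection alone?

Hydraulic gradient i = Δh / L = 6.75 / 1950 = 0.003462.
Darcy flux q = K · i = 747.0 × 0.003462 = 2.586 m/day.
Seepage velocity v = q / n_e = 2.586 / 0.29 = 8.916 m/day.
Travel time t = L / v = 1950 / 8.916 = 218.7 days.

219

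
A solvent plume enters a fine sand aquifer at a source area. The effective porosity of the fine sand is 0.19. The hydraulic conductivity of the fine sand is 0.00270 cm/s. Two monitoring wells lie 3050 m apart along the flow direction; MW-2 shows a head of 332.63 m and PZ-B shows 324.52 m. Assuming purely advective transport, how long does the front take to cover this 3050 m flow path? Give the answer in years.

256

Convert K: 0.00270 cm/s × 864 = 2.333 m/day.
Hydraulic gradient i = (332.63 − 324.52) / 3050 = 8.11 / 3050 = 0.002659.
Darcy flux q = K · i = 2.333 × 0.002659 = 0.006203 m/day.
Seepage velocity v = q / n_e = 0.006203 / 0.19 = 0.03265 m/day.
Travel time t = L / v = 3050 / 0.03265 = 93423 days = 255.8 years.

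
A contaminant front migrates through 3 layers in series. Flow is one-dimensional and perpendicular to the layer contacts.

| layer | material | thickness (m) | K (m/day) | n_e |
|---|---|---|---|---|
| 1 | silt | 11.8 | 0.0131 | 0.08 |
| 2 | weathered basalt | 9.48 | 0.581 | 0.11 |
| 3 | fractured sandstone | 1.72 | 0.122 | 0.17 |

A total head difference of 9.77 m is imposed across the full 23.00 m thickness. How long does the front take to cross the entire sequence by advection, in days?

217

With flow normal to the layers, continuity requires the same specific discharge q through every layer.
Σ(b_i/K_i) = 11.8/0.0131 + 9.48/0.581 + 1.72/0.122 = 931.2 d.
q = Δh / Σ(b_i/K_i) = 9.77 / 931.2 = 0.01049 m/day.
In each layer the seepage velocity is v_i = q/n_i, so the layer transit time is t_i = b_i·n_i / q:
  layer 1 (silt): t_1 = 11.8 × 0.08 / 0.01049 = 89.97 d
  layer 2 (weathered basalt): t_2 = 9.48 × 0.11 / 0.01049 = 99.39 d
  layer 3 (fractured sandstone): t_3 = 1.72 × 0.17 / 0.01049 = 27.87 d
Total t = Σ t_i = 217.2 days.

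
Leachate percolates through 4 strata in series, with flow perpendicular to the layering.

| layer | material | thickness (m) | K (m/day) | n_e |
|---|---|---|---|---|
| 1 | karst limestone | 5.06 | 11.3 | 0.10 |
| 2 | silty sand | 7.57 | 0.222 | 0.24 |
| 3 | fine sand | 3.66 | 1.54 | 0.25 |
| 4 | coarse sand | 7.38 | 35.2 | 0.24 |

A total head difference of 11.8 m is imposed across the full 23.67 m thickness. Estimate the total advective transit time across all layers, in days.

With flow normal to the layers, continuity requires the same specific discharge q through every layer.
Σ(b_i/K_i) = 5.06/11.3 + 7.57/0.222 + 3.66/1.54 + 7.38/35.2 = 37.13 d.
q = Δh / Σ(b_i/K_i) = 11.8 / 37.13 = 0.3178 m/day.
In each layer the seepage velocity is v_i = q/n_i, so the layer transit time is t_i = b_i·n_i / q:
  layer 1 (karst limestone): t_1 = 5.06 × 0.10 / 0.3178 = 1.592 d
  layer 2 (silty sand): t_2 = 7.57 × 0.24 / 0.3178 = 5.717 d
  layer 3 (fine sand): t_3 = 3.66 × 0.25 / 0.3178 = 2.879 d
  layer 4 (coarse sand): t_4 = 7.38 × 0.24 / 0.3178 = 5.574 d
Total t = Σ t_i = 15.76 days.

15.8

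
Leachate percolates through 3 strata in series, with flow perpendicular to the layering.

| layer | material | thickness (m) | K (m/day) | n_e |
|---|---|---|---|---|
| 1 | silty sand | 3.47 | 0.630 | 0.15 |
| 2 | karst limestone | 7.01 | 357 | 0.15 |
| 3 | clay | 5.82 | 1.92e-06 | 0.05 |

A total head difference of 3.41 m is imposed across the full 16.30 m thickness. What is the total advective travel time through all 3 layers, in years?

With flow normal to the layers, continuity requires the same specific discharge q through every layer.
Σ(b_i/K_i) = 3.47/0.630 + 7.01/357 + 5.82/1.92e-06 = 3.031e+06 d.
q = Δh / Σ(b_i/K_i) = 3.41 / 3.031e+06 = 1.125e-06 m/day.
In each layer the seepage velocity is v_i = q/n_i, so the layer transit time is t_i = b_i·n_i / q:
  layer 1 (silty sand): t_1 = 3.47 × 0.15 / 1.125e-06 = 4.627e+05 d
  layer 2 (karst limestone): t_2 = 7.01 × 0.15 / 1.125e-06 = 9.347e+05 d
  layer 3 (clay): t_3 = 5.82 × 0.05 / 1.125e-06 = 2.587e+05 d
Total t = Σ t_i = 1.656e+06 days = 4534 years.

4530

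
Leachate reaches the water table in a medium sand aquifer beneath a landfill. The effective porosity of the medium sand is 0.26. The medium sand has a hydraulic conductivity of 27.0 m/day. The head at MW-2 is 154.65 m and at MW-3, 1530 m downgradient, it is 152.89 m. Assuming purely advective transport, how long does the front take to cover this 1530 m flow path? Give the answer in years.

35.1

Hydraulic gradient i = (154.65 − 152.89) / 1530 = 1.76 / 1530 = 0.001150.
Darcy flux q = K · i = 27.00 × 0.001150 = 0.03106 m/day.
Seepage velocity v = q / n_e = 0.03106 / 0.26 = 0.1195 m/day.
Travel time t = L / v = 1530 / 0.1195 = 12808 days = 35.07 years.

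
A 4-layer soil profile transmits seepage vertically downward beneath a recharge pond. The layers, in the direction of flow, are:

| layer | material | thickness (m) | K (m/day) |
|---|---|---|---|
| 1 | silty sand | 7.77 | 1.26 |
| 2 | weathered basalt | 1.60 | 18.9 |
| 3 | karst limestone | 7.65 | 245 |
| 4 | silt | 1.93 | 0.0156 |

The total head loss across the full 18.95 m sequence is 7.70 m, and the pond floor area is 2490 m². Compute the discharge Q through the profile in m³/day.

147

Flow is perpendicular to layering, so the layers act in series and the equivalent K is the thickness-weighted harmonic mean.
Total thickness L = 7.77 + 1.60 + 7.65 + 1.93 = 18.95 m.
Σ(b_i/K_i) = 7.77/1.26 + 1.60/18.9 + 7.65/245 + 1.93/0.0156 = 130.0 d.
K_eq = L / Σ(b_i/K_i) = 18.95 / 130.0 = 0.1458 m/day.
Q = K_eq · A · (Δh/L) = 0.1458 × 2490 × (7.70/18.95) = 147.5 m³/day.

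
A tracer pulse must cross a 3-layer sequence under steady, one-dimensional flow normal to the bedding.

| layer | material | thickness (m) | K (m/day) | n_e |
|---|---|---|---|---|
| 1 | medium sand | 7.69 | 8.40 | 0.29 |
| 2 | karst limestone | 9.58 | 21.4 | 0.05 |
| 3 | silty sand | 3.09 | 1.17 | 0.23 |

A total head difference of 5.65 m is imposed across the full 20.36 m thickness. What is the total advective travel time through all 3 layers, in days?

With flow normal to the layers, continuity requires the same specific discharge q through every layer.
Σ(b_i/K_i) = 7.69/8.40 + 9.58/21.4 + 3.09/1.17 = 4.004 d.
q = Δh / Σ(b_i/K_i) = 5.65 / 4.004 = 1.411 m/day.
In each layer the seepage velocity is v_i = q/n_i, so the layer transit time is t_i = b_i·n_i / q:
  layer 1 (medium sand): t_1 = 7.69 × 0.29 / 1.411 = 1.580 d
  layer 2 (karst limestone): t_2 = 9.58 × 0.05 / 1.411 = 0.3395 d
  layer 3 (silty sand): t_3 = 3.09 × 0.23 / 1.411 = 0.5037 d
Total t = Σ t_i = 2.424 days.

2.42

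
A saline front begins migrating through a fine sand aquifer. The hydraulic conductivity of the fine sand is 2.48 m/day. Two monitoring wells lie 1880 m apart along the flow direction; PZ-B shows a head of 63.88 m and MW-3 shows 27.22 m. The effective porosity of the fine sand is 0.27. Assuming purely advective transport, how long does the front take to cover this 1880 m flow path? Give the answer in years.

28.7

Hydraulic gradient i = (63.88 − 27.22) / 1880 = 36.66 / 1880 = 0.01950.
Darcy flux q = K · i = 2.480 × 0.01950 = 0.04836 m/day.
Seepage velocity v = q / n_e = 0.04836 / 0.27 = 0.1791 m/day.
Travel time t = L / v = 1880 / 0.1791 = 10496 days = 28.74 years.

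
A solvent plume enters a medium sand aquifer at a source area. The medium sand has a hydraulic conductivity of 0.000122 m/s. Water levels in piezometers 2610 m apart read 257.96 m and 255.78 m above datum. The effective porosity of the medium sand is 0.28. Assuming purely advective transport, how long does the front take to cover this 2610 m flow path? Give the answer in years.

Convert K: 0.000122 m/s × 86400 = 10.54 m/day.
Hydraulic gradient i = (257.96 − 255.78) / 2610 = 2.18 / 2610 = 0.0008352.
Darcy flux q = K · i = 10.54 × 0.0008352 = 0.008804 m/day.
Seepage velocity v = q / n_e = 0.008804 / 0.28 = 0.03144 m/day.
Travel time t = L / v = 2610 / 0.03144 = 83006 days = 227.3 years.

227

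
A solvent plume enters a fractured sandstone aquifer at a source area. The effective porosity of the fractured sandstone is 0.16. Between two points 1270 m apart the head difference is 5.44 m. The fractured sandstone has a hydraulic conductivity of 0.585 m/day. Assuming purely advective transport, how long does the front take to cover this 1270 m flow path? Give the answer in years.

222

Hydraulic gradient i = Δh / L = 5.44 / 1270 = 0.004283.
Darcy flux q = K · i = 0.5850 × 0.004283 = 0.002506 m/day.
Seepage velocity v = q / n_e = 0.002506 / 0.16 = 0.01566 m/day.
Travel time t = L / v = 1270 / 0.01566 = 81091 days = 222.0 years.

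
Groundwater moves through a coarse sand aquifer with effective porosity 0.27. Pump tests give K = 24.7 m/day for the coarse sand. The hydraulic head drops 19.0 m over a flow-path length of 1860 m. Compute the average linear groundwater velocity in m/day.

Hydraulic gradient i = Δh / L = 19.0 / 1860 = 0.01022.
Darcy flux q = K · i = 24.70 × 0.01022 = 0.2523 m/day.
Seepage velocity v = q / n_e = 0.2523 / 0.27 = 0.9345 m/day.

0.934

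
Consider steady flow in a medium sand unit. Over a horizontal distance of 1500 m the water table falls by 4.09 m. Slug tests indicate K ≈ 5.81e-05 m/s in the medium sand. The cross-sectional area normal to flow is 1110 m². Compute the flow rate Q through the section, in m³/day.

Convert K: 5.81e-05 m/s × 86400 = 5.020 m/day.
Hydraulic gradient i = Δh / L = 4.09 / 1500 = 0.002727.
Darcy's law: Q = K · A · i = 5.020 × 1110 × 0.002727 = 15.19 m³/day.

15.2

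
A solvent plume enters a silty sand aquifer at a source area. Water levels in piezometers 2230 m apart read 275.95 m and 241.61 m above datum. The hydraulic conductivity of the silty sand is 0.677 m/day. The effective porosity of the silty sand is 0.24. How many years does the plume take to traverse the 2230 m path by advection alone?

141

Hydraulic gradient i = (275.95 − 241.61) / 2230 = 34.34 / 2230 = 0.01540.
Darcy flux q = K · i = 0.6770 × 0.01540 = 0.01043 m/day.
Seepage velocity v = q / n_e = 0.01043 / 0.24 = 0.04344 m/day.
Travel time t = L / v = 2230 / 0.04344 = 51337 days = 140.6 years.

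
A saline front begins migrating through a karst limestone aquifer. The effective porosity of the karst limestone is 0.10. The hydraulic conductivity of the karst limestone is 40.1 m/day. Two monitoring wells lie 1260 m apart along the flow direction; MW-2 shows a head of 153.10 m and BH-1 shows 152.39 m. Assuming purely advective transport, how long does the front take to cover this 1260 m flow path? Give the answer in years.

Hydraulic gradient i = (153.10 − 152.39) / 1260 = 0.71 / 1260 = 0.0005635.
Darcy flux q = K · i = 40.10 × 0.0005635 = 0.02260 m/day.
Seepage velocity v = q / n_e = 0.02260 / 0.10 = 0.2260 m/day.
Travel time t = L / v = 1260 / 0.2260 = 5576 days = 15.27 years.

15.3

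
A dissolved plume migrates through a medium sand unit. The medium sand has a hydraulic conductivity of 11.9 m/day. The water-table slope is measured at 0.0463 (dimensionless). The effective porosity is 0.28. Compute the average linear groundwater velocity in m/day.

1.97

Hydraulic gradient i = 0.0463.
Darcy flux q = K · i = 11.90 × 0.04630 = 0.5510 m/day.
Seepage velocity v = q / n_e = 0.5510 / 0.28 = 1.968 m/day.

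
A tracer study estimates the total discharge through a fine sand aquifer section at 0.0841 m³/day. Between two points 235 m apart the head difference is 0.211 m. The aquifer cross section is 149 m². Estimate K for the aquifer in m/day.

Hydraulic gradient i = Δh / L = 0.211 / 235 = 0.0008979.
From Q = K·A·i, K = Q / (A·i) = 0.0841 / (149.0 × 0.0008979) = 0.6286 m/day.

0.629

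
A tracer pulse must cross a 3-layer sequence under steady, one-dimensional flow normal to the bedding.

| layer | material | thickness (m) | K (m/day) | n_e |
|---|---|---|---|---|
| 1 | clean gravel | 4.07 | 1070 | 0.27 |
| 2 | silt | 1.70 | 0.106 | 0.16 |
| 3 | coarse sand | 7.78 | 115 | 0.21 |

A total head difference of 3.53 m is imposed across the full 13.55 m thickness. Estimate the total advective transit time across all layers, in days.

13.7

With flow normal to the layers, continuity requires the same specific discharge q through every layer.
Σ(b_i/K_i) = 4.07/1070 + 1.70/0.106 + 7.78/115 = 16.11 d.
q = Δh / Σ(b_i/K_i) = 3.53 / 16.11 = 0.2191 m/day.
In each layer the seepage velocity is v_i = q/n_i, so the layer transit time is t_i = b_i·n_i / q:
  layer 1 (clean gravel): t_1 = 4.07 × 0.27 / 0.2191 = 5.015 d
  layer 2 (silt): t_2 = 1.70 × 0.16 / 0.2191 = 1.241 d
  layer 3 (coarse sand): t_3 = 7.78 × 0.21 / 0.2191 = 7.456 d
Total t = Σ t_i = 13.71 days.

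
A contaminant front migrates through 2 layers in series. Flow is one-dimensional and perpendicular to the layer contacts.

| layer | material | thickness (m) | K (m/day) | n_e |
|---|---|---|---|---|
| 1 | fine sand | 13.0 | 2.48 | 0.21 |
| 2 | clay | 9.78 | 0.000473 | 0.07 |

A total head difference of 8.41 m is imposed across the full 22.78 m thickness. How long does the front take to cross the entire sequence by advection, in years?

23.0

With flow normal to the layers, continuity requires the same specific discharge q through every layer.
Σ(b_i/K_i) = 13.0/2.48 + 9.78/0.000473 = 20682 d.
q = Δh / Σ(b_i/K_i) = 8.41 / 20682 = 0.0004066 m/day.
In each layer the seepage velocity is v_i = q/n_i, so the layer transit time is t_i = b_i·n_i / q:
  layer 1 (fine sand): t_1 = 13.0 × 0.21 / 0.0004066 = 6714 d
  layer 2 (clay): t_2 = 9.78 × 0.07 / 0.0004066 = 1684 d
Total t = Σ t_i = 8397 days = 22.99 years.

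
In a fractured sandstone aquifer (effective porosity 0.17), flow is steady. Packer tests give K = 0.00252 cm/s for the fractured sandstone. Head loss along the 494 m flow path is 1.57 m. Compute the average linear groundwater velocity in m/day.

0.0407

Convert K: 0.00252 cm/s × 864 = 2.177 m/day.
Hydraulic gradient i = Δh / L = 1.57 / 494 = 0.003178.
Darcy flux q = K · i = 2.177 × 0.003178 = 0.006920 m/day.
Seepage velocity v = q / n_e = 0.006920 / 0.17 = 0.04070 m/day.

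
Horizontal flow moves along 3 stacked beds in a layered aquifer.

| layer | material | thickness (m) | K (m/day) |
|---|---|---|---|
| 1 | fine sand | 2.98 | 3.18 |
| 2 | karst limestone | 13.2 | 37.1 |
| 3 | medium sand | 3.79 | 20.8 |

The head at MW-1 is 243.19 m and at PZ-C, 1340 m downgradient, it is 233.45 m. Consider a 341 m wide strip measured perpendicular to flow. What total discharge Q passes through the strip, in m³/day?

1430

Flow is parallel to layering, so each bed carries its own Darcy discharge and the transmissivities add.
Σ(K_i·b_i) = 3.18×2.98 + 37.1×13.2 + 20.8×3.79 = 578.0 m²/day.
Hydraulic gradient i = (243.19 − 233.45) / 1340 = 9.74 / 1340 = 0.007269.
Q = Σ(K_i·b_i) · W · i = 578.0 × 341 × 0.007269 = 1433 m³/day.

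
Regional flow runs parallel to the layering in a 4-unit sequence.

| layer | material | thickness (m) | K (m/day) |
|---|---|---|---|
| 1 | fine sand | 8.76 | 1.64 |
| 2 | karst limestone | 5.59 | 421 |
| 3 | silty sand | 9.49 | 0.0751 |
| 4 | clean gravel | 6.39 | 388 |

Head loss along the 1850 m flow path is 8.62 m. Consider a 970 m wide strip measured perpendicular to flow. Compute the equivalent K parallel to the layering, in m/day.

160

Flow is parallel to layering, so each bed carries its own Darcy discharge and the transmissivities add.
Σ(K_i·b_i) = 1.64×8.76 + 421×5.59 + 0.0751×9.49 + 388×6.39 = 4848 m²/day.
Total thickness b = 30.23 m, so K_eq = Σ(K_i·b_i)/b = 160.4 m/day.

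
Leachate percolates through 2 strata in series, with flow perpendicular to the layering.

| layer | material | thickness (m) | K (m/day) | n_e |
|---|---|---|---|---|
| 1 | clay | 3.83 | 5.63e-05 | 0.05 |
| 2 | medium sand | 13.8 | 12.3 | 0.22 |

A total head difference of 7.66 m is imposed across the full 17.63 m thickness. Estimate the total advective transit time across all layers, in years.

78.5

With flow normal to the layers, continuity requires the same specific discharge q through every layer.
Σ(b_i/K_i) = 3.83/5.63e-05 + 13.8/12.3 = 68030 d.
q = Δh / Σ(b_i/K_i) = 7.66 / 68030 = 0.0001126 m/day.
In each layer the seepage velocity is v_i = q/n_i, so the layer transit time is t_i = b_i·n_i / q:
  layer 1 (clay): t_1 = 3.83 × 0.05 / 0.0001126 = 1701 d
  layer 2 (medium sand): t_2 = 13.8 × 0.22 / 0.0001126 = 26963 d
Total t = Σ t_i = 28664 days = 78.48 years.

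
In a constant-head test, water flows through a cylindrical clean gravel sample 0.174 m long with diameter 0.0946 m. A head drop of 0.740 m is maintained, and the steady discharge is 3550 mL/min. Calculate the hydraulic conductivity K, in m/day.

171

Cross-sectional area A = π·(d/2)² = π × (0.0946/2)² = 0.007029 m².
Convert discharge: 3550 mL/min = 5.917e-05 m³/s.
Darcy's law rearranged: K = Q·L / (A·Δh) = 5.917e-05 × 0.174 / (0.007029 × 0.740) = 0.001979 m/s = 171.0 m/day.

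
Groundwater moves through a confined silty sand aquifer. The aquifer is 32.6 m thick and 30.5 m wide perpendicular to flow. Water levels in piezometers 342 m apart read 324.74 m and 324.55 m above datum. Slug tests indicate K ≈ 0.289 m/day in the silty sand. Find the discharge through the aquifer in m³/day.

Cross-sectional area A = 30.5 × 32.6 = 994.3 m².
Hydraulic gradient i = (324.74 − 324.55) / 342 = 0.19 / 342 = 0.0005556.
Darcy's law: Q = K · A · i = 0.2890 × 994.3 × 0.0005556 = 0.1596 m³/day.

0.160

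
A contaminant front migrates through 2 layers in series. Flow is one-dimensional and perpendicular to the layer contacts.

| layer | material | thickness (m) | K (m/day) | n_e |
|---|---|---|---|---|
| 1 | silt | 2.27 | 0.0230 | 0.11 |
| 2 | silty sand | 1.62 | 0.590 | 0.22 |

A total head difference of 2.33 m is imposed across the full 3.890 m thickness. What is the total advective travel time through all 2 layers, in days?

26.4

With flow normal to the layers, continuity requires the same specific discharge q through every layer.
Σ(b_i/K_i) = 2.27/0.0230 + 1.62/0.590 = 101.4 d.
q = Δh / Σ(b_i/K_i) = 2.33 / 101.4 = 0.02297 m/day.
In each layer the seepage velocity is v_i = q/n_i, so the layer transit time is t_i = b_i·n_i / q:
  layer 1 (silt): t_1 = 2.27 × 0.11 / 0.02297 = 10.87 d
  layer 2 (silty sand): t_2 = 1.62 × 0.22 / 0.02297 = 15.52 d
Total t = Σ t_i = 26.39 days.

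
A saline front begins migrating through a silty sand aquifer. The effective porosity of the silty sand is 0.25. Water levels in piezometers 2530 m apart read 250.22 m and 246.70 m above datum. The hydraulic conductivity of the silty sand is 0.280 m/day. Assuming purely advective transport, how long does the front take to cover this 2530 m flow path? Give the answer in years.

4450

Hydraulic gradient i = (250.22 − 246.70) / 2530 = 3.52 / 2530 = 0.001391.
Darcy flux q = K · i = 0.2800 × 0.001391 = 0.0003896 m/day.
Seepage velocity v = q / n_e = 0.0003896 / 0.25 = 0.001558 m/day.
Travel time t = L / v = 2530 / 0.001558 = 1.624e+06 days = 4445 years.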